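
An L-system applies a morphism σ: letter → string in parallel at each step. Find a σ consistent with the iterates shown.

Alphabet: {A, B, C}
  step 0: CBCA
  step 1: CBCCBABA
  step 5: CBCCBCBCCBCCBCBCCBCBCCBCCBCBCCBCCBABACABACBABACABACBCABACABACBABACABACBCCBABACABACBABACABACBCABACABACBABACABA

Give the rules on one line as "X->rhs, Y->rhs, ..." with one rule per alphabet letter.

  step 0 ⇒ step 1: CBCA ⇒ CB·C·CB·ABA
    A ↦ ABA
    B ↦ C
    C ↦ CB

A->ABA, B->C, C->CB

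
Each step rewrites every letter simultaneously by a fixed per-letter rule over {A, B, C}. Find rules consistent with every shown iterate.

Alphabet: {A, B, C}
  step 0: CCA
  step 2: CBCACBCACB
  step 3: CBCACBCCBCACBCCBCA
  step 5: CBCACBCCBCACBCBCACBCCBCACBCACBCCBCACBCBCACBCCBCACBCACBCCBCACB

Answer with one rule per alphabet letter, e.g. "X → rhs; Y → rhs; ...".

A->C, B->CA, C->CB

  step 2 ⇒ step 3: CBCACBCACB ⇒ CB·CA·CB·C·CB·CA·CB·C·CB·CA
    A ↦ C
    B ↦ CA
    C ↦ CB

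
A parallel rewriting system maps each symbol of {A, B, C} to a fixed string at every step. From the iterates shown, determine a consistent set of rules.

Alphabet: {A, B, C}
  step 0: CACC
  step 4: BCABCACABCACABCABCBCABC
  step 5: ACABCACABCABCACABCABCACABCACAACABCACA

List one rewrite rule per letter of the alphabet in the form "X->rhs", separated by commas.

A->BC, B->AC, C->A

  step 4 ⇒ step 5: BCABCACABCACABCABCBCABC ⇒ AC·A·BC·AC·A·BC·A·BC·AC·A·BC·A·BC·AC·A·BC·AC·A·AC·A·BC·AC·A
    A ↦ BC
    B ↦ AC
    C ↦ A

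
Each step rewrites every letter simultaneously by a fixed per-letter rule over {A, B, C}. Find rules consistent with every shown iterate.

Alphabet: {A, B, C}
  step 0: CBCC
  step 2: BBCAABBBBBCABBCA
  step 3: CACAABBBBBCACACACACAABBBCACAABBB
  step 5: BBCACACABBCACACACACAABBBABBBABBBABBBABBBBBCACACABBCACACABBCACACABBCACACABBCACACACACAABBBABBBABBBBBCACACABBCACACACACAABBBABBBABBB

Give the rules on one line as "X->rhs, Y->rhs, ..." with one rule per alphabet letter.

A->BB, B->CA, C->AB

  step 2 ⇒ step 3: BBCAABBBBBCABBCA ⇒ CA·CA·AB·BB·BB·CA·CA·CA·CA·CA·AB·BB·CA·CA·AB·BB
    A ↦ BB
    B ↦ CA
    C ↦ AB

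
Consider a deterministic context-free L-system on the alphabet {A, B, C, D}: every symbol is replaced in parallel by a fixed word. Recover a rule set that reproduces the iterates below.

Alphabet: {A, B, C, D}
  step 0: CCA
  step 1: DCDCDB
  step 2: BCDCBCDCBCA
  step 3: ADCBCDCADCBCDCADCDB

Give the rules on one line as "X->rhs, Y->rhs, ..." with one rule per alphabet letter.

  step 2 ⇒ step 3: BCDCBCDCBCA ⇒ A·DC·BC·DC·A·DC·BC·DC·A·DC·DB
    A ↦ DB
    B ↦ A
    C ↦ DC
    D ↦ BC

A->DB, B->A, C->DC, D->BC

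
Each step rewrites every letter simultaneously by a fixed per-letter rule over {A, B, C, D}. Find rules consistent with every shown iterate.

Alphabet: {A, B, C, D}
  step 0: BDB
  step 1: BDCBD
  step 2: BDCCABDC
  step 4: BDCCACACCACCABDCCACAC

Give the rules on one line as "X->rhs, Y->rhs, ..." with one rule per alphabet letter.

  step 1 ⇒ step 2: BDCBD ⇒ BD·C·CA·BD·C
    B ↦ BD
    C ↦ CA
    D ↦ C
    A ↦ C  (constrained at step 2)

A->C, B->BD, C->CA, D->C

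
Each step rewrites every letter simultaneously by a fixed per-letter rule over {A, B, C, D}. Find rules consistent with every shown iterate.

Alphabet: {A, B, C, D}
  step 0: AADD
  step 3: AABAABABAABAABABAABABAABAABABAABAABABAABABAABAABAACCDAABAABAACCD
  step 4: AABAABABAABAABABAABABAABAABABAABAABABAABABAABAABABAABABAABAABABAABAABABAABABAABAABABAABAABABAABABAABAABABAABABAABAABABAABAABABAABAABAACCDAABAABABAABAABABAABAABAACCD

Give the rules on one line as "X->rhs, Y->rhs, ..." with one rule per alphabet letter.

  step 3 ⇒ step 4: AABAABABAABAABABAABABAABAABABAABAABABAABABAABAABAACCDAABAABAACCD ⇒ AAB·AAB·AB·AAB·AAB·AB·AAB·AB·AAB·AAB·AB·AAB·AAB·AB·AAB·AB·AAB·AAB·AB·AAB·AB·AAB·AAB·AB·AAB·AAB·AB·AAB·AB·AAB·AAB·AB·AAB·AAB·AB·AAB·AB·AAB·AAB·AB·AAB·AB·AAB·AAB·AB·AAB·AAB·AB·AAB·AAB·A·A·CCD·AAB·AAB·AB·AAB·AAB·AB·AAB·AAB·A·A·CCD
    A ↦ AAB
    B ↦ AB
    C ↦ A
    D ↦ CCD

A->AAB, B->AB, C->A, D->CCD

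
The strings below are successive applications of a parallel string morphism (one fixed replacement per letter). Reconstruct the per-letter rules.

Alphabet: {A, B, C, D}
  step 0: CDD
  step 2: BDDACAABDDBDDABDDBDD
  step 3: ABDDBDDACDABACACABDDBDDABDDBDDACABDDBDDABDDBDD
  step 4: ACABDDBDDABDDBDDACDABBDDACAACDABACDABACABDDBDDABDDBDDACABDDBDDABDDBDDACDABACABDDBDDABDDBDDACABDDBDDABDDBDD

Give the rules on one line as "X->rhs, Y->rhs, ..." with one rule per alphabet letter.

A->AC, B->A, C->DAB, D->BDD

  step 3 ⇒ step 4: ABDDBDDACDABACACABDDBDDABDDBDDACABDDBDDABDDBDD ⇒ AC·A·BDD·BDD·A·BDD·BDD·AC·DAB·BDD·AC·A·AC·DAB·AC·DAB·AC·A·BDD·BDD·A·BDD·BDD·AC·A·BDD·BDD·A·BDD·BDD·AC·DAB·AC·A·BDD·BDD·A·BDD·BDD·AC·A·BDD·BDD·A·BDD·BDD
    A ↦ AC
    B ↦ A
    C ↦ DAB
    D ↦ BDD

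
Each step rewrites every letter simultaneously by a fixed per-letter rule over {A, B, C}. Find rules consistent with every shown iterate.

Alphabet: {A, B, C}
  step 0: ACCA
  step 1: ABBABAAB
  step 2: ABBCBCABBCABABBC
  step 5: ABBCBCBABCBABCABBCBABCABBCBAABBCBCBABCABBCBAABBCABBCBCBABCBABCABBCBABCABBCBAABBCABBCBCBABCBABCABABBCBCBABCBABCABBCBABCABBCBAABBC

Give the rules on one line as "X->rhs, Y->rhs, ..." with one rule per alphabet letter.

A->AB, B->BC, C->BA

  step 1 ⇒ step 2: ABBABAAB ⇒ AB·BC·BC·AB·BC·AB·AB·BC
    A ↦ AB
    B ↦ BC
  step 0 ⇒ step 1: ACCA ⇒ AB·BA·BA·AB
    C ↦ BA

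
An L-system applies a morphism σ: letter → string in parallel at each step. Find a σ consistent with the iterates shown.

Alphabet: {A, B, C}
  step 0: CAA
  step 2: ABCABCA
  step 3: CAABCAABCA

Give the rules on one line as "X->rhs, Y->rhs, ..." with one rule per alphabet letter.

A->CA, B->A, C->B

  step 2 ⇒ step 3: ABCABCA ⇒ CA·A·B·CA·A·B·CA
    A ↦ CA
    B ↦ A
    C ↦ B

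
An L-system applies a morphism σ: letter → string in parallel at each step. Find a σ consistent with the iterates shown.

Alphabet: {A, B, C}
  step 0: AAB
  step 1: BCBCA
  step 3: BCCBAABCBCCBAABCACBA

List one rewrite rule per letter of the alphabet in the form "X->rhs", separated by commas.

A->BC, B->A, C->CBA

  step 0 ⇒ step 1: AAB ⇒ BC·BC·A
    A ↦ BC
    B ↦ A
    C ↦ CBA  (constrained at step 1)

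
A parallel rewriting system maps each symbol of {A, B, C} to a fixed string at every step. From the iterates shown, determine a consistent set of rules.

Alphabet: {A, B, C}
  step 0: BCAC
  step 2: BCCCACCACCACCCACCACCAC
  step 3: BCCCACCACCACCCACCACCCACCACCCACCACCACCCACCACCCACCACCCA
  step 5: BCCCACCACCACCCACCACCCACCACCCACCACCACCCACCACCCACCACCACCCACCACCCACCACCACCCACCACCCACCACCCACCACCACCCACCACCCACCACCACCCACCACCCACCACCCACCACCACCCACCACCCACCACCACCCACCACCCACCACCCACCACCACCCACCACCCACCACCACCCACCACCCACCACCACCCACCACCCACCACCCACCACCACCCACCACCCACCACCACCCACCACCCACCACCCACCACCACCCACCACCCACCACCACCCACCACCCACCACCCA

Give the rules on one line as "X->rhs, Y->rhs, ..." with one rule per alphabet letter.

  step 2 ⇒ step 3: BCCCACCACCACCCACCACCAC ⇒ BC·CCA·CCA·CCA·C·CCA·CCA·C·CCA·CCA·C·CCA·CCA·CCA·C·CCA·CCA·C·CCA·CCA·C·CCA
    A ↦ C
    B ↦ BC
    C ↦ CCA

A->C, B->BC, C->CCA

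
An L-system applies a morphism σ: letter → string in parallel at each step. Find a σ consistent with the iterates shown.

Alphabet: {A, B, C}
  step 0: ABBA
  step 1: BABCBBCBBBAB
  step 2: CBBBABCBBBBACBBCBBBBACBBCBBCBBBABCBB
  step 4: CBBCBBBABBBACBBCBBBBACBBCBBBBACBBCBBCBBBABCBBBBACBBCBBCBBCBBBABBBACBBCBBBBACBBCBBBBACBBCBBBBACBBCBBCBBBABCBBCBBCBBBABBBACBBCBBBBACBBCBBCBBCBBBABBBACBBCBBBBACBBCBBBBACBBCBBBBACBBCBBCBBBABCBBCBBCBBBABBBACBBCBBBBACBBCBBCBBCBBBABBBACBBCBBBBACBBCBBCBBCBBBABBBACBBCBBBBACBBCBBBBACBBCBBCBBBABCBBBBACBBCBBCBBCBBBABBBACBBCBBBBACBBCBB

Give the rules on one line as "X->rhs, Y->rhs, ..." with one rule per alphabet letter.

A->BAB, B->CBB, C->BBA

  step 1 ⇒ step 2: BABCBBCBBBAB ⇒ CBB·BAB·CBB·BBA·CBB·CBB·BBA·CBB·CBB·CBB·BAB·CBB
    A ↦ BAB
    B ↦ CBB
    C ↦ BBA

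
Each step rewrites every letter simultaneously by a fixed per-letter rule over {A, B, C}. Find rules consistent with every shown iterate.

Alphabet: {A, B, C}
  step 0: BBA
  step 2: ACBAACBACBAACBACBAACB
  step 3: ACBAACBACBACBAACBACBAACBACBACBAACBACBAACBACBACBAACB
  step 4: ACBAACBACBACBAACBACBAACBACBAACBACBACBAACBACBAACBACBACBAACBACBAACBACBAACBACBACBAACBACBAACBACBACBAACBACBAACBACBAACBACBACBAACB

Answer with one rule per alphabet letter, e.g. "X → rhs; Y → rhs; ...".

A->ACB, B->ACB, C->A

  step 3 ⇒ step 4: ACBAACBACBACBAACBACBAACBACBACBAACBACBAACBACBACBAACB ⇒ ACB·A·ACB·ACB·ACB·A·ACB·ACB·A·ACB·ACB·A·ACB·ACB·ACB·A·ACB·ACB·A·ACB·ACB·ACB·A·ACB·ACB·A·ACB·ACB·A·ACB·ACB·ACB·A·ACB·ACB·A·ACB·ACB·ACB·A·ACB·ACB·A·ACB·ACB·A·ACB·ACB·ACB·A·ACB
    A ↦ ACB
    B ↦ ACB
    C ↦ A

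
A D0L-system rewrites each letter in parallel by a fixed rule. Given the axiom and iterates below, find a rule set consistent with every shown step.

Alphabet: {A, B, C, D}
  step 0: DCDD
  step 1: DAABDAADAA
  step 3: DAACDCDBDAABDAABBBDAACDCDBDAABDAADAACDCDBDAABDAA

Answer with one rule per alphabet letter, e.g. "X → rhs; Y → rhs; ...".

A->CD, B->CCC, C->B, D->DAA

  step 0 ⇒ step 1: DCDD ⇒ DAA·B·DAA·DAA
    C ↦ B
    D ↦ DAA
    A ↦ CD  (constrained at step 1)
    B ↦ CCC  (constrained at step 1)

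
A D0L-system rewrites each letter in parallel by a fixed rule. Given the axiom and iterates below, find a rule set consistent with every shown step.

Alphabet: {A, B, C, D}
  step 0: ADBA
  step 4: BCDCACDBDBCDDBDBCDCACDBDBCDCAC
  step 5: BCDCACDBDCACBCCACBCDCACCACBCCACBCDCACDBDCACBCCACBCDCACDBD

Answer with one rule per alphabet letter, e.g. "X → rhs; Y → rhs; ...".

A->B, B->BC, C->D, D->CAC

  step 4 ⇒ step 5: BCDCACDBDBCDDBDBCDCACDBDBCDCAC ⇒ BC·D·CAC·D·B·D·CAC·BC·CAC·BC·D·CAC·CAC·BC·CAC·BC·D·CAC·D·B·D·CAC·BC·CAC·BC·D·CAC·D·B·D
    A ↦ B
    B ↦ BC
    C ↦ D
    D ↦ CAC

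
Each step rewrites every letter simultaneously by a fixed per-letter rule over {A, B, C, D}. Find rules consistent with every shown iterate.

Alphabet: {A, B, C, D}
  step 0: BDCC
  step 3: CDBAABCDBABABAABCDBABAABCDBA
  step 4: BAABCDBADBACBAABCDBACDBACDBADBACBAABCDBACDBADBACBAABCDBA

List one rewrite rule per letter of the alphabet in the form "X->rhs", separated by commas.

  step 3 ⇒ step 4: CDBAABCDBABABAABCDBABAABCDBA ⇒ BA·AB·C·DBA·DBA·C·BA·AB·C·DBA·C·DBA·C·DBA·DBA·C·BA·AB·C·DBA·C·DBA·DBA·C·BA·AB·C·DBA
    A ↦ DBA
    B ↦ C
    C ↦ BA
    D ↦ AB

A->DBA, B->C, C->BA, D->AB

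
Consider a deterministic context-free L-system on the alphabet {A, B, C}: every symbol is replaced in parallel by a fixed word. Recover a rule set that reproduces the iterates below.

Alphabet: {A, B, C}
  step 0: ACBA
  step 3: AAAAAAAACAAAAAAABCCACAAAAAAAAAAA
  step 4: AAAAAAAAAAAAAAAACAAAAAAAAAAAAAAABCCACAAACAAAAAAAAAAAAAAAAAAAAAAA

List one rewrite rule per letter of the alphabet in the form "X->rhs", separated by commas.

  step 3 ⇒ step 4: AAAAAAAACAAAAAAABCCACAAAAAAAAAAA ⇒ AA·AA·AA·AA·AA·AA·AA·AA·CA·AA·AA·AA·AA·AA·AA·AA·BC·CA·CA·AA·CA·AA·AA·AA·AA·AA·AA·AA·AA·AA·AA·AA
    A ↦ AA
    B ↦ BC
    C ↦ CA

A->AA, B->BC, C->CA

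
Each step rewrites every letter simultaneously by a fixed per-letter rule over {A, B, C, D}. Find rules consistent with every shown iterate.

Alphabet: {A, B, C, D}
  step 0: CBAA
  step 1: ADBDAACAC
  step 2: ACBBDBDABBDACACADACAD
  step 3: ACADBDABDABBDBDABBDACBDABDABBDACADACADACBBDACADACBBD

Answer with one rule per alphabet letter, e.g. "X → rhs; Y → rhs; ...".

A->AC, B->BDA, C->AD, D->BBD

  step 2 ⇒ step 3: ACBBDBDABBDACACADACAD ⇒ AC·AD·BDA·BDA·BBD·BDA·BBD·AC·BDA·BDA·BBD·AC·AD·AC·AD·AC·BBD·AC·AD·AC·BBD
    A ↦ AC
    B ↦ BDA
    C ↦ AD
    D ↦ BBD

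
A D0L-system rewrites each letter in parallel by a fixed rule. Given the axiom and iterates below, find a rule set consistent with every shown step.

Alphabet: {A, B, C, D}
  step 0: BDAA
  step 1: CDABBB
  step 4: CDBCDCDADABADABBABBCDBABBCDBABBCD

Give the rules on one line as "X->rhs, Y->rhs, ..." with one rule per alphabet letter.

A->B, B->CD, C->AD, D->AB

  step 0 ⇒ step 1: BDAA ⇒ CD·AB·B·B
    A ↦ B
    B ↦ CD
    D ↦ AB
    C ↦ AD  (constrained at step 1)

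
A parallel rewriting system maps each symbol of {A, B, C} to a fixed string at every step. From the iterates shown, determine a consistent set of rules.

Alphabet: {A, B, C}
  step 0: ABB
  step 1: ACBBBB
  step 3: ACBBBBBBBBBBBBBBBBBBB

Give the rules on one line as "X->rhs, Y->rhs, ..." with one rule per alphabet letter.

A->AC, B->BB, C->B

  step 0 ⇒ step 1: ABB ⇒ AC·BB·BB
    A ↦ AC
    B ↦ BB
    C ↦ B  (constrained at step 1)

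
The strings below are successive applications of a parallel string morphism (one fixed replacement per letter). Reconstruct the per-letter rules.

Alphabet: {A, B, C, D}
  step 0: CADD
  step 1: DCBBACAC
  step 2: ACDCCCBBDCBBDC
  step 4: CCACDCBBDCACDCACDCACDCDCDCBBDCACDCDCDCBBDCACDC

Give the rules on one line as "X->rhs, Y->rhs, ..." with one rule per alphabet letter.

A->BB, B->C, C->DC, D->AC

  step 1 ⇒ step 2: DCBBACAC ⇒ AC·DC·C·C·BB·DC·BB·DC
    A ↦ BB
    B ↦ C
    C ↦ DC
    D ↦ AC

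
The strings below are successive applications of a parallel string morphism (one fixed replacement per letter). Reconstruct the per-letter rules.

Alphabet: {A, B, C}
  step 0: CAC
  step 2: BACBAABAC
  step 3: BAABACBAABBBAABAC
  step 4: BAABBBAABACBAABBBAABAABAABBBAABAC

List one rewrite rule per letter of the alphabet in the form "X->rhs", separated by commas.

  step 3 ⇒ step 4: BAABACBAABBBAABAC ⇒ BAA·B·B·BAA·B·AC·BAA·B·B·BAA·BAA·BAA·B·B·BAA·B·AC
    A ↦ B
    B ↦ BAA
    C ↦ AC

A->B, B->BAA, C->AC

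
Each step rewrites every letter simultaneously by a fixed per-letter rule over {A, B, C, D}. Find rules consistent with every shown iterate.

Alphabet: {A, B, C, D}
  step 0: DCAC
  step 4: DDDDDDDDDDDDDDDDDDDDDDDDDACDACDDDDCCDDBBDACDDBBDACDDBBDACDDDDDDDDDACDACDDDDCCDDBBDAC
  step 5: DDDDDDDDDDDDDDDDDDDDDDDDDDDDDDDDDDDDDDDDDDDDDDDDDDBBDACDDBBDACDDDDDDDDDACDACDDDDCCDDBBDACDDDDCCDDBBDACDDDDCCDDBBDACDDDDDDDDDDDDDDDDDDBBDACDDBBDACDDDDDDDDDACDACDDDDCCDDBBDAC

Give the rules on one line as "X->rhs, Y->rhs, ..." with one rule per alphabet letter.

  step 4 ⇒ step 5: DDDDDDDDDDDDDDDDDDDDDDDDDACDACDDDDCCDDBBDACDDBBDACDDBBDACDDDDDDDDDACDACDDDDCCDDBBDAC ⇒ DD·DD·DD·DD·DD·DD·DD·DD·DD·DD·DD·DD·DD·DD·DD·DD·DD·DD·DD·DD·DD·DD·DD·DD·DD·BB·DAC·DD·BB·DAC·DD·DD·DD·DD·DAC·DAC·DD·DD·C·C·DD·BB·DAC·DD·DD·C·C·DD·BB·DAC·DD·DD·C·C·DD·BB·DAC·DD·DD·DD·DD·DD·DD·DD·DD·DD·BB·DAC·DD·BB·DAC·DD·DD·DD·DD·DAC·DAC·DD·DD·C·C·DD·BB·DAC
    A ↦ BB
    B ↦ C
    C ↦ DAC
    D ↦ DD

A->BB, B->C, C->DAC, D->DD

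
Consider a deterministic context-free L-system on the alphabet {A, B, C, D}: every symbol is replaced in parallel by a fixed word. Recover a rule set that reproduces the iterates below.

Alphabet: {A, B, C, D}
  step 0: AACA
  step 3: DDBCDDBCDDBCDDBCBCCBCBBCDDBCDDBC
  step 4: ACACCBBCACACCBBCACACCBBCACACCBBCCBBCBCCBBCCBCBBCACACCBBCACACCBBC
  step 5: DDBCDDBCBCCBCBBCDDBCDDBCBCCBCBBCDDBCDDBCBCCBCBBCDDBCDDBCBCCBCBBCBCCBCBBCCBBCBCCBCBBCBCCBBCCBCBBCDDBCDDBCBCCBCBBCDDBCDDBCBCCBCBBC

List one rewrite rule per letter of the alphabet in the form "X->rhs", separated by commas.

A->DD, B->CB, C->BC, D->AC

  step 4 ⇒ step 5: ACACCBBCACACCBBCACACCBBCACACCBBCCBBCBCCBBCCBCBBCACACCBBCACACCBBC ⇒ DD·BC·DD·BC·BC·CB·CB·BC·DD·BC·DD·BC·BC·CB·CB·BC·DD·BC·DD·BC·BC·CB·CB·BC·DD·BC·DD·BC·BC·CB·CB·BC·BC·CB·CB·BC·CB·BC·BC·CB·CB·BC·BC·CB·BC·CB·CB·BC·DD·BC·DD·BC·BC·CB·CB·BC·DD·BC·DD·BC·BC·CB·CB·BC
    A ↦ DD
    B ↦ CB
    C ↦ BC
  step 3 ⇒ step 4: DDBCDDBCDDBCDDBCBCCBCBBCDDBCDDBC ⇒ AC·AC·CB·BC·AC·AC·CB·BC·AC·AC·CB·BC·AC·AC·CB·BC·CB·BC·BC·CB·BC·CB·CB·BC·AC·AC·CB·BC·AC·AC·CB·BC
    D ↦ AC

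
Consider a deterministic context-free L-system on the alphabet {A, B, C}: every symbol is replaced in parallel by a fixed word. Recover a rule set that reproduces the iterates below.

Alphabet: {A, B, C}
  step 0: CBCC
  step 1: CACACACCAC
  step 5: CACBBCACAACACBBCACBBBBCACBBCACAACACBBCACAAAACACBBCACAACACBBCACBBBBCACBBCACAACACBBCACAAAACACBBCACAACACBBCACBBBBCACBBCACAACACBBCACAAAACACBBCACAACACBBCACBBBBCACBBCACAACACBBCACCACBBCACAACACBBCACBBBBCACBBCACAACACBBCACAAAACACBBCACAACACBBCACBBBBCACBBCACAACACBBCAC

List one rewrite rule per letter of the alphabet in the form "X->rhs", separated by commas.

  step 0 ⇒ step 1: CBCC ⇒ CAC·A·CAC·CAC
    B ↦ A
    C ↦ CAC
    A ↦ BB  (constrained at step 1)

A->BB, B->A, C->CAC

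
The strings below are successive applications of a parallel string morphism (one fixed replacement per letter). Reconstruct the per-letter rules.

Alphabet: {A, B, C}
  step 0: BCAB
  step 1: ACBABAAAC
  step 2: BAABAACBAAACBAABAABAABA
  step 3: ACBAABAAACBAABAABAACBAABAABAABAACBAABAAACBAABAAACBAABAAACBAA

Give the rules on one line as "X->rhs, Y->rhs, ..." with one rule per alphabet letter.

A->BAA, B->AC, C->BA

  step 2 ⇒ step 3: BAABAACBAAACBAABAABAABA ⇒ AC·BAA·BAA·AC·BAA·BAA·BA·AC·BAA·BAA·BAA·BA·AC·BAA·BAA·AC·BAA·BAA·AC·BAA·BAA·AC·BAA
    A ↦ BAA
    B ↦ AC
    C ↦ BA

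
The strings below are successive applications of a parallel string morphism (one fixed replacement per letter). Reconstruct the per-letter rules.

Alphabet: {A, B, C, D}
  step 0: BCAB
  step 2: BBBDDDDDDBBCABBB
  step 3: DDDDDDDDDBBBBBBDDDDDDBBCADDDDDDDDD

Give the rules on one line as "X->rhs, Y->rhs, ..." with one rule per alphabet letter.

A->BCA, B->DDD, C->B, D->B

  step 2 ⇒ step 3: BBBDDDDDDBBCABBB ⇒ DDD·DDD·DDD·B·B·B·B·B·B·DDD·DDD·B·BCA·DDD·DDD·DDD
    A ↦ BCA
    B ↦ DDD
    C ↦ B
    D ↦ B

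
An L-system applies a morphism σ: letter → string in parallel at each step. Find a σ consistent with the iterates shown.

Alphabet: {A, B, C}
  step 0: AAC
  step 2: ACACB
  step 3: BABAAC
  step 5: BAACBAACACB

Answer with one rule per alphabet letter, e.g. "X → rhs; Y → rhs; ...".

  step 2 ⇒ step 3: ACACB ⇒ B·A·B·A·AC
    A ↦ B
    B ↦ AC
    C ↦ A

A->B, B->AC, C->A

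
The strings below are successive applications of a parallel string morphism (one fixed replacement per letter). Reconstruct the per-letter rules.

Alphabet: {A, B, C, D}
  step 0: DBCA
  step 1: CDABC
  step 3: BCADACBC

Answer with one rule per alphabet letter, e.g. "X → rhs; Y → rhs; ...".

  step 0 ⇒ step 1: DBCA ⇒ C·D·A·BC
    A ↦ BC
    B ↦ D
    C ↦ A
    D ↦ C

A->BC, B->D, C->A, D->C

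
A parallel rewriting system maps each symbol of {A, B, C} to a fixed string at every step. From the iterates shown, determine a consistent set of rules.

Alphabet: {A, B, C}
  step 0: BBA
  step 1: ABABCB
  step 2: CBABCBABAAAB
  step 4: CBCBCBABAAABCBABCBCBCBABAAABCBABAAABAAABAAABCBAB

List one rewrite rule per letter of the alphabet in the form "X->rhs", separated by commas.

  step 1 ⇒ step 2: ABABCB ⇒ CB·AB·CB·AB·AA·AB
    A ↦ CB
    B ↦ AB
    C ↦ AA

A->CB, B->AB, C->AA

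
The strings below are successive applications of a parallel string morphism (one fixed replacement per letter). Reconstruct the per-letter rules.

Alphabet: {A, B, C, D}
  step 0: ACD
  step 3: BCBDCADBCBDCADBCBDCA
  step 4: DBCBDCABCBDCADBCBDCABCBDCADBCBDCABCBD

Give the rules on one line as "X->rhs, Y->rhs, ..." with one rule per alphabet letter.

  step 3 ⇒ step 4: BCBDCADBCBDCADBCBDCA ⇒ D·BCB·D·CA·BCB·D·CA·D·BCB·D·CA·BCB·D·CA·D·BCB·D·CA·BCB·D
    A ↦ D
    B ↦ D
    C ↦ BCB
    D ↦ CA

A->D, B->D, C->BCB, D->CA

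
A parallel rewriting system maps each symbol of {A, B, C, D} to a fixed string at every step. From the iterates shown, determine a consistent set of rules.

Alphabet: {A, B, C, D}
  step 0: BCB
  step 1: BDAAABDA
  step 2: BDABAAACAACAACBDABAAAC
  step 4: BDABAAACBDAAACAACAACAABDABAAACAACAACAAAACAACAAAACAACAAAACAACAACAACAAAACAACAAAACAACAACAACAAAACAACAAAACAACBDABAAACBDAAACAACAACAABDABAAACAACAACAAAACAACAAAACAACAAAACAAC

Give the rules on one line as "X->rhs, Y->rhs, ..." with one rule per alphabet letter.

A->AAC, B->BDA, C->AA, D->BA

  step 1 ⇒ step 2: BDAAABDA ⇒ BDA·BA·AAC·AAC·AAC·BDA·BA·AAC
    A ↦ AAC
    B ↦ BDA
    D ↦ BA
  step 0 ⇒ step 1: BCB ⇒ BDA·AA·BDA
    C ↦ AA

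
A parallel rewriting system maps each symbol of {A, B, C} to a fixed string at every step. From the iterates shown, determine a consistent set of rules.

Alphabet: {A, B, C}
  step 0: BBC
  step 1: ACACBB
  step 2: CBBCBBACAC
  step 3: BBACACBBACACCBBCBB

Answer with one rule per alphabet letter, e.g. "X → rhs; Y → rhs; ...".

  step 2 ⇒ step 3: CBBCBBACAC ⇒ BB·AC·AC·BB·AC·AC·C·BB·C·BB
    A ↦ C
    B ↦ AC
    C ↦ BB

A->C, B->AC, C->BB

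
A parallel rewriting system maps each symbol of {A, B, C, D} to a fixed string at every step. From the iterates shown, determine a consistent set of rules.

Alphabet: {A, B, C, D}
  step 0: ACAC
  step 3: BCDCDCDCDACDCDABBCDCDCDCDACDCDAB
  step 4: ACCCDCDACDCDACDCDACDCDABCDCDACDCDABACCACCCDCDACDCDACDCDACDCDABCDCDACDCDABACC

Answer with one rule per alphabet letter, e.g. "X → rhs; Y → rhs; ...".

  step 3 ⇒ step 4: BCDCDCDCDACDCDABBCDCDCDCDACDCDAB ⇒ ACC·CD·CDA·CD·CDA·CD·CDA·CD·CDA·B·CD·CDA·CD·CDA·B·ACC·ACC·CD·CDA·CD·CDA·CD·CDA·CD·CDA·B·CD·CDA·CD·CDA·B·ACC
    A ↦ B
    B ↦ ACC
    C ↦ CD
    D ↦ CDA

A->B, B->ACC, C->CD, D->CDA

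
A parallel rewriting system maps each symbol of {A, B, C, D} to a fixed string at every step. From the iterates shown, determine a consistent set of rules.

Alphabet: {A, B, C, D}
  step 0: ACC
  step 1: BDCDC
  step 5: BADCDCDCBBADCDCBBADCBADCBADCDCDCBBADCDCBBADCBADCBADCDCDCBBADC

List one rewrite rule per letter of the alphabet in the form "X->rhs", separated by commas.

A->B, B->DC, C->DC, D->BA

  step 0 ⇒ step 1: ACC ⇒ B·DC·DC
    A ↦ B
    C ↦ DC
    B ↦ DC  (constrained at step 1)
    D ↦ BA  (constrained at step 1)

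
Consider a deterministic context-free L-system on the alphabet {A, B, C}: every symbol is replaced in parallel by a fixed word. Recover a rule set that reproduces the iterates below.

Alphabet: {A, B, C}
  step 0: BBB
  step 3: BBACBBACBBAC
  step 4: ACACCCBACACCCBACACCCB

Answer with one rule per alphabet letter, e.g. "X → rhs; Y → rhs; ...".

  step 3 ⇒ step 4: BBACBBACBBAC ⇒ AC·AC·CC·B·AC·AC·CC·B·AC·AC·CC·B
    A ↦ CC
    B ↦ AC
    C ↦ B

A->CC, B->AC, C->B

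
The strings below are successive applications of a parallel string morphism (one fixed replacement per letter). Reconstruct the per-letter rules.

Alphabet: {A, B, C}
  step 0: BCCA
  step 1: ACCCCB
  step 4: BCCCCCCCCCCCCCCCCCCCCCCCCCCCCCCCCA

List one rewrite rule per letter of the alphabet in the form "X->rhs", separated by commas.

  step 0 ⇒ step 1: BCCA ⇒ A·CC·CC·B
    A ↦ B
    B ↦ A
    C ↦ CC

A->B, B->A, C->CC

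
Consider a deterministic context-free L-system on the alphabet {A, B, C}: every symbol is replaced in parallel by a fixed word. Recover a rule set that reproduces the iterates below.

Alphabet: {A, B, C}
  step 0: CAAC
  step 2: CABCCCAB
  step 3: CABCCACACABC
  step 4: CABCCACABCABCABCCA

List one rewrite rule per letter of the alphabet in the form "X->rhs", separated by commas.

  step 3 ⇒ step 4: CABCCACACABC ⇒ CA·B·C·CA·CA·B·CA·B·CA·B·C·CA
    A ↦ B
    B ↦ C
    C ↦ CA

A->B, B->C, C->CA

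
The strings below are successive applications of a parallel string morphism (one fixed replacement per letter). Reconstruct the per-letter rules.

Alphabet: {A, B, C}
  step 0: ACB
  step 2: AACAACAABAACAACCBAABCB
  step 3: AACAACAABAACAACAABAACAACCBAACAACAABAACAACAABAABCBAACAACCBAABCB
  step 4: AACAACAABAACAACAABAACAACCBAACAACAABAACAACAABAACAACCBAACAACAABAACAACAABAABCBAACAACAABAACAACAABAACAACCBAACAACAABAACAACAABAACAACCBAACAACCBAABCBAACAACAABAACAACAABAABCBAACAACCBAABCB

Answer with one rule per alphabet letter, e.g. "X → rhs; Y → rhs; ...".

  step 3 ⇒ step 4: AACAACAABAACAACAABAACAACCBAACAACAABAACAACAABAABCBAACAACCBAABCB ⇒ AAC·AAC·AAB·AAC·AAC·AAB·AAC·AAC·CB·AAC·AAC·AAB·AAC·AAC·AAB·AAC·AAC·CB·AAC·AAC·AAB·AAC·AAC·AAB·AAB·CB·AAC·AAC·AAB·AAC·AAC·AAB·AAC·AAC·CB·AAC·AAC·AAB·AAC·AAC·AAB·AAC·AAC·CB·AAC·AAC·CB·AAB·CB·AAC·AAC·AAB·AAC·AAC·AAB·AAB·CB·AAC·AAC·CB·AAB·CB
    A ↦ AAC
    B ↦ CB
    C ↦ AAB

A->AAC, B->CB, C->AAB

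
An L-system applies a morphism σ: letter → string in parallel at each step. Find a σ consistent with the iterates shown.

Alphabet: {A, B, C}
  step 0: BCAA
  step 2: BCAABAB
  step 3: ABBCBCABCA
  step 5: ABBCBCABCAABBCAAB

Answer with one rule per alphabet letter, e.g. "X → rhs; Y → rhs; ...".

  step 2 ⇒ step 3: BCAABAB ⇒ A·B·BC·BC·A·BC·A
    A ↦ BC
    B ↦ A
    C ↦ B

A->BC, B->A, C->B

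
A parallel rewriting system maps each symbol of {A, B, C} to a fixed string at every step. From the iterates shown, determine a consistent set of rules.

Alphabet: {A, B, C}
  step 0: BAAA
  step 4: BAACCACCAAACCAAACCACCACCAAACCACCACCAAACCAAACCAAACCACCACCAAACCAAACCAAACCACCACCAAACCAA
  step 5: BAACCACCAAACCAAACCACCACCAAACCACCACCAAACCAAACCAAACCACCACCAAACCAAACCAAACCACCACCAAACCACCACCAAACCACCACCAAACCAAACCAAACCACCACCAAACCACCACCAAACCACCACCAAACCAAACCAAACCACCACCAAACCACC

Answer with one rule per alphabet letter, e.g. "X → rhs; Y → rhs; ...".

  step 4 ⇒ step 5: BAACCACCAAACCAAACCACCACCAAACCACCACCAAACCAAACCAAACCACCACCAAACCAAACCAAACCACCACCAAACCAA ⇒ BA·ACC·ACC·A·A·ACC·A·A·ACC·ACC·ACC·A·A·ACC·ACC·ACC·A·A·ACC·A·A·ACC·A·A·ACC·ACC·ACC·A·A·ACC·A·A·ACC·A·A·ACC·ACC·ACC·A·A·ACC·ACC·ACC·A·A·ACC·ACC·ACC·A·A·ACC·A·A·ACC·A·A·ACC·ACC·ACC·A·A·ACC·ACC·ACC·A·A·ACC·ACC·ACC·A·A·ACC·A·A·ACC·A·A·ACC·ACC·ACC·A·A·ACC·ACC
    A ↦ ACC
    B ↦ BA
    C ↦ A

A->ACC, B->BA, C->A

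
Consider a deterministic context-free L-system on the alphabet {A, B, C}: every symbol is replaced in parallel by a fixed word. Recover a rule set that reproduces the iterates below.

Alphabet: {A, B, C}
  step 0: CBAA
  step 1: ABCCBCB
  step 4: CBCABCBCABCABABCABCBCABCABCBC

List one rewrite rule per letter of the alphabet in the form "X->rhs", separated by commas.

A->CB, B->C, C->AB

  step 0 ⇒ step 1: CBAA ⇒ AB·C·CB·CB
    A ↦ CB
    B ↦ C
    C ↦ AB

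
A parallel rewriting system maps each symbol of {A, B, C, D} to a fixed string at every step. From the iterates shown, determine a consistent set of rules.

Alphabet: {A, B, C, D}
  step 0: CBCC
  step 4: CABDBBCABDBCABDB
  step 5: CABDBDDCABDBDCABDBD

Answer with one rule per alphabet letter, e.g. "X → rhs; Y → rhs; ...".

  step 4 ⇒ step 5: CABDBBCABDBCABDB ⇒ CA·B·D·B·D·D·CA·B·D·B·D·CA·B·D·B·D
    A ↦ B
    B ↦ D
    C ↦ CA
    D ↦ B

A->B, B->D, C->CA, D->B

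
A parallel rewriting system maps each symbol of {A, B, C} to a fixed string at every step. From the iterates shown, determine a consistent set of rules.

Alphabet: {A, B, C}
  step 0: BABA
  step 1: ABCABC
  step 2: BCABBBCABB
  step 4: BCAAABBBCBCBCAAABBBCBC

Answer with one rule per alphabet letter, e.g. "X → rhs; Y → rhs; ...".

  step 1 ⇒ step 2: ABCABC ⇒ BC·A·BB·BC·A·BB
    A ↦ BC
    B ↦ A
    C ↦ BB

A->BC, B->A, C->BB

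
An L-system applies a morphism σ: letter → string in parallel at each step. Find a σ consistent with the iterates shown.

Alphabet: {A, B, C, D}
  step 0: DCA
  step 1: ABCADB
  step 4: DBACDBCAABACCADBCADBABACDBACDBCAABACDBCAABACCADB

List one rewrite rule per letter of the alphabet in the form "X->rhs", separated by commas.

  step 0 ⇒ step 1: DCA ⇒ AB·CA·DB
    A ↦ DB
    C ↦ CA
    D ↦ AB
    B ↦ AC  (constrained at step 1)

A->DB, B->AC, C->CA, D->AB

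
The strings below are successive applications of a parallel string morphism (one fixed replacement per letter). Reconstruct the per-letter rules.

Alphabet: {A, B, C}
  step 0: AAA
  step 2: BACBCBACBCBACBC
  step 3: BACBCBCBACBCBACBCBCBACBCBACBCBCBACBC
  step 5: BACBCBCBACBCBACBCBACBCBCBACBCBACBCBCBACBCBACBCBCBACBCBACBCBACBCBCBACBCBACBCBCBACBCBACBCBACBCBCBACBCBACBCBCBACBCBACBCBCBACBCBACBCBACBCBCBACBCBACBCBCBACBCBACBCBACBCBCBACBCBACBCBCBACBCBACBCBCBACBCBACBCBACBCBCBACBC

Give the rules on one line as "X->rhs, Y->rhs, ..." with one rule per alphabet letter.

  step 2 ⇒ step 3: BACBCBACBCBACBC ⇒ BAC·BC·BC·BAC·BC·BAC·BC·BC·BAC·BC·BAC·BC·BC·BAC·BC
    A ↦ BC
    B ↦ BAC
    C ↦ BC

A->BC, B->BAC, C->BC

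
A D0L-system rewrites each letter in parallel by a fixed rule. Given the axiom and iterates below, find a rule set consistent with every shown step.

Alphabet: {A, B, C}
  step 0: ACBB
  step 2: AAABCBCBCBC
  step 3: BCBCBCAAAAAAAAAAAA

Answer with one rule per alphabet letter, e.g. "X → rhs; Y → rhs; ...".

A->BC, B->A, C->AA

  step 2 ⇒ step 3: AAABCBCBCBC ⇒ BC·BC·BC·A·AA·A·AA·A·AA·A·AA
    A ↦ BC
    B ↦ A
    C ↦ AA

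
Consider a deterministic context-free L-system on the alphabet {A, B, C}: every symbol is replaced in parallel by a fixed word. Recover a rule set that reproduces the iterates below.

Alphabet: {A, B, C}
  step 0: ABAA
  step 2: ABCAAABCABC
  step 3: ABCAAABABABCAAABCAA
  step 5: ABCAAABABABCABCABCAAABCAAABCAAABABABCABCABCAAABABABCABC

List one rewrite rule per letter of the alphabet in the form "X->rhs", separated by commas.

  step 2 ⇒ step 3: ABCAAABCABC ⇒ AB·C·AA·AB·AB·AB·C·AA·AB·C·AA
    A ↦ AB
    B ↦ C
    C ↦ AA

A->AB, B->C, C->AA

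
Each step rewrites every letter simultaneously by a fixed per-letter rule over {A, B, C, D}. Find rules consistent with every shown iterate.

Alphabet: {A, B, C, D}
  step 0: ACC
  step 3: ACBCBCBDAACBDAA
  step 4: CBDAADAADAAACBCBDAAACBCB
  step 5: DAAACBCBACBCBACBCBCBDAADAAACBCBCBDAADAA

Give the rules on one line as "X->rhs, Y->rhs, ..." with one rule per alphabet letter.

  step 4 ⇒ step 5: CBDAADAADAAACBCBDAAACBCB ⇒ DA·A·A·CB·CB·A·CB·CB·A·CB·CB·CB·DA·A·DA·A·A·CB·CB·CB·DA·A·DA·A
    A ↦ CB
    B ↦ A
    C ↦ DA
    D ↦ A

A->CB, B->A, C->DA, D->A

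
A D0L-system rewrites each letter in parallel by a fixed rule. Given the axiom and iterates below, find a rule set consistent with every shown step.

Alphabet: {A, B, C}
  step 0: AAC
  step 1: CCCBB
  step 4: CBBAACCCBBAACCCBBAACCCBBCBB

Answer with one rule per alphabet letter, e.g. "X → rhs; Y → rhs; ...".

A->C, B->A, C->CBB

  step 0 ⇒ step 1: AAC ⇒ C·C·CBB
    A ↦ C
    C ↦ CBB
    B ↦ A  (constrained at step 1)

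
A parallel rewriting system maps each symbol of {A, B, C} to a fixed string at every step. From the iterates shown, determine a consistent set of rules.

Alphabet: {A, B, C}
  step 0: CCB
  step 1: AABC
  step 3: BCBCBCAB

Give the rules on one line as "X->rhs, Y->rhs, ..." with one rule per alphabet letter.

A->B, B->BC, C->A

  step 0 ⇒ step 1: CCB ⇒ A·A·BC
    B ↦ BC
    C ↦ A
    A ↦ B  (constrained at step 1)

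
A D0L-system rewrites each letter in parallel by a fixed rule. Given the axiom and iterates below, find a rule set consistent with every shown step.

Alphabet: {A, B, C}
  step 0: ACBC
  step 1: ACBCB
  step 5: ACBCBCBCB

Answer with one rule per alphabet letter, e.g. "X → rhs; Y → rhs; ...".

A->AC, B->C, C->B

  step 0 ⇒ step 1: ACBC ⇒ AC·B·C·B
    A ↦ AC
    B ↦ C
    C ↦ B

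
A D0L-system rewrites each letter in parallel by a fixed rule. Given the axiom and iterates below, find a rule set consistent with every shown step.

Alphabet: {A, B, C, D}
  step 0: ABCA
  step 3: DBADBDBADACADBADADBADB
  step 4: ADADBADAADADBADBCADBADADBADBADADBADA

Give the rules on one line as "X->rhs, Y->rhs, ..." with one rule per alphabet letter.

  step 3 ⇒ step 4: DBADBDBADACADBADADBADB ⇒ A·DA·DB·A·DA·A·DA·DB·A·DB·CA·DB·A·DA·DB·A·DB·A·DA·DB·A·DA
    A ↦ DB
    B ↦ DA
    C ↦ CA
    D ↦ A

A->DB, B->DA, C->CA, D->A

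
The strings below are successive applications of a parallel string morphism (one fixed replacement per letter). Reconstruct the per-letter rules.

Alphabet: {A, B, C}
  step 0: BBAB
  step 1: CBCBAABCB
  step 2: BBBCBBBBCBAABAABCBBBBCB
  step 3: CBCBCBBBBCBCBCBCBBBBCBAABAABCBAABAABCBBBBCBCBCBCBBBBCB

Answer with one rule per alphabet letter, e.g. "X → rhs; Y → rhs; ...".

  step 2 ⇒ step 3: BBBCBBBBCBAABAABCBBBBCB ⇒ CB·CB·CB·BBB·CB·CB·CB·CB·BBB·CB·AAB·AAB·CB·AAB·AAB·CB·BBB·CB·CB·CB·CB·BBB·CB
    A ↦ AAB
    B ↦ CB
    C ↦ BBB

A->AAB, B->CB, C->BBB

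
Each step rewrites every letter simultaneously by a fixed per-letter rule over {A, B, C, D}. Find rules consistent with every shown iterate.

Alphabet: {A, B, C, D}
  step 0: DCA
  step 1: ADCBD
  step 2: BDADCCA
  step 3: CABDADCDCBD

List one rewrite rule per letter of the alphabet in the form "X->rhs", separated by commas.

  step 2 ⇒ step 3: BDADCCA ⇒ C·A·BD·A·DC·DC·BD
    A ↦ BD
    B ↦ C
    C ↦ DC
    D ↦ A

A->BD, B->C, C->DC, D->A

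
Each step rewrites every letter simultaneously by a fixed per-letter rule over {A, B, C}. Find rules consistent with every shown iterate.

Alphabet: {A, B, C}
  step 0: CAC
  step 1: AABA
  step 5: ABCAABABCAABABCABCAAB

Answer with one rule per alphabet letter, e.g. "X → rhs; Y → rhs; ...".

A->AB, B->C, C->A

  step 0 ⇒ step 1: CAC ⇒ A·AB·A
    A ↦ AB
    C ↦ A
    B ↦ C  (constrained at step 1)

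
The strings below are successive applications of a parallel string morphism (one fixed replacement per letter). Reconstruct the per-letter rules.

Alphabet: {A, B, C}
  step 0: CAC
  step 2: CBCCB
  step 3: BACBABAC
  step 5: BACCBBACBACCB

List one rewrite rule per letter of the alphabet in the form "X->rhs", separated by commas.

A->B, B->C, C->BA

  step 2 ⇒ step 3: CBCCB ⇒ BA·C·BA·BA·C
    B ↦ C
    C ↦ BA
    A ↦ B  (constrained at step 0)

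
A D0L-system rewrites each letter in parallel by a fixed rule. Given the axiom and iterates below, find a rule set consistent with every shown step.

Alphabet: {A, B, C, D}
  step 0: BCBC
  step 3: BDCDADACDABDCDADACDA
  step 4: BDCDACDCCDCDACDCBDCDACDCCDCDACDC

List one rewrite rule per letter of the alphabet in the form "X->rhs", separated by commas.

  step 3 ⇒ step 4: BDCDADACDABDCDADACDA ⇒ BD·C·DA·C·DC·C·DC·DA·C·DC·BD·C·DA·C·DC·C·DC·DA·C·DC
    A ↦ DC
    B ↦ BD
    C ↦ DA
    D ↦ C

A->DC, B->BD, C->DA, D->C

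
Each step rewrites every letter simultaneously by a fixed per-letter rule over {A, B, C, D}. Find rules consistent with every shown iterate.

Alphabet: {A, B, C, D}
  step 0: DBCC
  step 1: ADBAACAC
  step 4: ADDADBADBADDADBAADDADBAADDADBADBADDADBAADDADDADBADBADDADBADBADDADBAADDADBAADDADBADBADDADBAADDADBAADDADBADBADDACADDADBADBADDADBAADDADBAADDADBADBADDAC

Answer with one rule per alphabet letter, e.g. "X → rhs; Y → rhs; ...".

  step 0 ⇒ step 1: DBCC ⇒ ADB·A·AC·AC
    B ↦ A
    C ↦ AC
    D ↦ ADB
    A ↦ ADD  (constrained at step 1)

A->ADD, B->A, C->AC, D->ADB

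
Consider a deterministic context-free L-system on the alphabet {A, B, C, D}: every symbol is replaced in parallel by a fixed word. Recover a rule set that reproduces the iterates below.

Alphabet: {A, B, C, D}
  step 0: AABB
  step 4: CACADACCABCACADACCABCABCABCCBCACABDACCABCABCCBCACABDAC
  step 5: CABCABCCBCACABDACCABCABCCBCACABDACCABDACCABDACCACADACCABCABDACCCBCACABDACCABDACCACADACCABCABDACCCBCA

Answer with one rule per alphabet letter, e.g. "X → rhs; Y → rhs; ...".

  step 4 ⇒ step 5: CACADACCABCACADACCABCABCABCCBCACABDACCABCABCCBCACABDAC ⇒ CA·B·CA·B·CC·B·CA·CA·B·DAC·CA·B·CA·B·CC·B·CA·CA·B·DAC·CA·B·DAC·CA·B·DAC·CA·CA·DAC·CA·B·CA·B·DAC·CC·B·CA·CA·B·DAC·CA·B·DAC·CA·CA·DAC·CA·B·CA·B·DAC·CC·B·CA
    A ↦ B
    B ↦ DAC
    C ↦ CA
    D ↦ CC

A->B, B->DAC, C->CA, D->CC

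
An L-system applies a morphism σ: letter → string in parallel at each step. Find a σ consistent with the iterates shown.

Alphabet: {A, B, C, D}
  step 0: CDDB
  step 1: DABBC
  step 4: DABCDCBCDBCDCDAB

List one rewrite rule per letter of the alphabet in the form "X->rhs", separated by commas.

A->CD, B->C, C->DA, D->B

  step 0 ⇒ step 1: CDDB ⇒ DA·B·B·C
    B ↦ C
    C ↦ DA
    D ↦ B
    A ↦ CD  (constrained at step 1)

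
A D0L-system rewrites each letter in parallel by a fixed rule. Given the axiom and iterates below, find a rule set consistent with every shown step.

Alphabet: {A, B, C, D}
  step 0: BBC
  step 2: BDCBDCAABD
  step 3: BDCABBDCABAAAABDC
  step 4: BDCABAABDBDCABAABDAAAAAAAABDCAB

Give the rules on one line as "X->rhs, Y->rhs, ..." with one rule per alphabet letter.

A->AA, B->BD, C->AB, D->C

  step 3 ⇒ step 4: BDCABBDCABAAAABDC ⇒ BD·C·AB·AA·BD·BD·C·AB·AA·BD·AA·AA·AA·AA·BD·C·AB
    A ↦ AA
    B ↦ BD
    C ↦ AB
    D ↦ C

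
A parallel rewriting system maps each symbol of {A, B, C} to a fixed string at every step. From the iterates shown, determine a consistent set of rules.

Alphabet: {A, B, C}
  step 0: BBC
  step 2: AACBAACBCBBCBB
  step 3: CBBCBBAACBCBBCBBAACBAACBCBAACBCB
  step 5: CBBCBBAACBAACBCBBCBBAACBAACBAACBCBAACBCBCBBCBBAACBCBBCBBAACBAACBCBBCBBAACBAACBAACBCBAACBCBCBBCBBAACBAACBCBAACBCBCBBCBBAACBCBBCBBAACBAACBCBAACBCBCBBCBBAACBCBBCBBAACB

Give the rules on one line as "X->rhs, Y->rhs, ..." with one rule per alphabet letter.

A->CBB, B->CB, C->AA

  step 2 ⇒ step 3: AACBAACBCBBCBB ⇒ CBB·CBB·AA·CB·CBB·CBB·AA·CB·AA·CB·CB·AA·CB·CB
    A ↦ CBB
    B ↦ CB
    C ↦ AA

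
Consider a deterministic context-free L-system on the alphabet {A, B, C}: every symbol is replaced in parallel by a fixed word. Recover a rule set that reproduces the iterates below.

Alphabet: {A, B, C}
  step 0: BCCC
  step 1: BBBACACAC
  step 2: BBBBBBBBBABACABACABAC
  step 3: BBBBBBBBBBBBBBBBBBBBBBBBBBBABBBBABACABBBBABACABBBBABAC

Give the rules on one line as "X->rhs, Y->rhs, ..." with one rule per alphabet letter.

  step 2 ⇒ step 3: BBBBBBBBBABACABACABAC ⇒ BBB·BBB·BBB·BBB·BBB·BBB·BBB·BBB·BBB·AB·BBB·AB·AC·AB·BBB·AB·AC·AB·BBB·AB·AC
    A ↦ AB
    B ↦ BBB
    C ↦ AC

A->AB, B->BBB, C->AC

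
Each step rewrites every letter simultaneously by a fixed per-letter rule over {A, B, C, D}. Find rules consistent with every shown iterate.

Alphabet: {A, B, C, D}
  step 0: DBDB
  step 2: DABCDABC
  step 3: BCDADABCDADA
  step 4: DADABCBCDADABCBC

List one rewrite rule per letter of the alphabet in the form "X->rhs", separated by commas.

  step 3 ⇒ step 4: BCDADABCDADA ⇒ DA·DA·B·C·B·C·DA·DA·B·C·B·C
    A ↦ C
    B ↦ DA
    C ↦ DA
    D ↦ B

A->C, B->DA, C->DA, D->B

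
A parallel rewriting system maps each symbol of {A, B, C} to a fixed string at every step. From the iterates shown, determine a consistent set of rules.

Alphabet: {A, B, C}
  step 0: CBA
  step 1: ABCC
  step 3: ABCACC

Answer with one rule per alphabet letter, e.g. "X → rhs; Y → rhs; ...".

A->C, B->BC, C->A

  step 0 ⇒ step 1: CBA ⇒ A·BC·C
    A ↦ C
    B ↦ BC
    C ↦ A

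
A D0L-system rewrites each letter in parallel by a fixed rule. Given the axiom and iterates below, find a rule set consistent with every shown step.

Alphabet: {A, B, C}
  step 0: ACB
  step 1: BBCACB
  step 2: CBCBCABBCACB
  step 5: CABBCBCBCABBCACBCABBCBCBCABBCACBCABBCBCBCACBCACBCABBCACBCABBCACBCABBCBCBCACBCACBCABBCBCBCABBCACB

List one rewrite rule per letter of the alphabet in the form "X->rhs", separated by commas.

  step 1 ⇒ step 2: BBCACB ⇒ CB·CB·CA·BB·CA·CB
    A ↦ BB
    B ↦ CB
    C ↦ CA

A->BB, B->CB, C->CA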